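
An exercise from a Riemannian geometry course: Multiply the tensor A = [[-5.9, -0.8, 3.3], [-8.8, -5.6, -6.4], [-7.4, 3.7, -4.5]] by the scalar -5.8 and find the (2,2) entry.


Scalar multiplication: (cA)_{ij} = c * A_{ij}.
c = -5.8
A_{22} = -5.6
(cA)_{22} = -5.8 * -5.6 = 32.48

32.48


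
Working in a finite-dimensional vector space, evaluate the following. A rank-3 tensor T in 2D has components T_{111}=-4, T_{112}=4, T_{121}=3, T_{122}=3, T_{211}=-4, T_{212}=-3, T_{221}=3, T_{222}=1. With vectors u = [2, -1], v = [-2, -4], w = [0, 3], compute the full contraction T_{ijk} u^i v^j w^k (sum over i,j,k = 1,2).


S = sum over i,j,k of T_{ijk} u_i v_j w_k. Expanding all 8 terms:
T_{111}*u_1*v_1*w_1 = -4*2*-2*0 = 0  (running total: 0)
T_{112}*u_1*v_1*w_2 = 4*2*-2*3 = -48  (running total: -48)
T_{121}*u_1*v_2*w_1 = 3*2*-4*0 = 0  (running total: -48)
T_{122}*u_1*v_2*w_2 = 3*2*-4*3 = -72  (running total: -120)
T_{211}*u_2*v_1*w_1 = -4*-1*-2*0 = 0  (running total: -120)
T_{212}*u_2*v_1*w_2 = -3*-1*-2*3 = -18  (running total: -138)
T_{221}*u_2*v_2*w_1 = 3*-1*-4*0 = 0  (running total: -138)
T_{222}*u_2*v_2*w_2 = 1*-1*-4*3 = 12  (running total: -126)
S = -126

-126


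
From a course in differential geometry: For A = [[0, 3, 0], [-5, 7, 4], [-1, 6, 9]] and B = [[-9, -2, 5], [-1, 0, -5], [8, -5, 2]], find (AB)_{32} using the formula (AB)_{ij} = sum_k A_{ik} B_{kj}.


(AB)_{ij} = sum_k A_{ik} B_{kj}.
For i=3, j=2:
A_{31} * B_{12} = -1 * -2 = 2
A_{32} * B_{22} = 6 * 0 = 0
A_{33} * B_{32} = 9 * -5 = -45
Sum = 2 + 0 + -45 = -43

-43


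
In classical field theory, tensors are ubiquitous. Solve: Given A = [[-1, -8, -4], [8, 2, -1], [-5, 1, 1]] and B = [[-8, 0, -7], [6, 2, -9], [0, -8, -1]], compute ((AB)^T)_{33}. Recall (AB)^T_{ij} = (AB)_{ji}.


(AB)^T_{ij} = (AB)_{ji} = sum_k A_{jk} B_{ki}.
For i=3, j=3 we need (AB)_{33}:
A_{31} * B_{13} = -5 * -7 = 35
A_{32} * B_{23} = 1 * -9 = -9
A_{33} * B_{33} = 1 * -1 = -1
Sum = 35 + -9 + -1 = 25

25


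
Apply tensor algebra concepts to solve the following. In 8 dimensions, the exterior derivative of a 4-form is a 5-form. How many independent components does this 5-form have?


The exterior derivative of a p-form is a (p+1)-form.
Its number of independent components is C(n, p+1).
n = 8, p+1 = 5
C(8, 5) = 56

56


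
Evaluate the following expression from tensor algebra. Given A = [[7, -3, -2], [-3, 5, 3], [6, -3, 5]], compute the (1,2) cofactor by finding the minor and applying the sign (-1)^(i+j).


To find cofactor C_{12}, delete row 1 and column 2.
The resulting 2x2 submatrix is: [[-3, 3], [6, 5]]
Minor M_{12} = -3*5 - 3*6
  = -15 - 18 = -33
Sign = (-1)^(1+2) = (-1)^3 = -1
Cofactor C_{12} = -1 * -33 = 33

33


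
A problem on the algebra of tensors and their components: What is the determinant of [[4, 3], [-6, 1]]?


For a 2x2 matrix [[a, b], [c, d]], det = a*d - b*c.
a = 4, b = 3, c = -6, d = 1
a*d = 4 * 1 = 4
b*c = 3 * -6 = -18
det = 4 - -18 = 22

22


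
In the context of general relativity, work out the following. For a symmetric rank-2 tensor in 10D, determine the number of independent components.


A symmetric rank-2 tensor in d dimensions has d(d+1)/2 independent components.
d = 10
d(d+1)/2 = 10 * 11 / 2 = 110 / 2 = 55

55


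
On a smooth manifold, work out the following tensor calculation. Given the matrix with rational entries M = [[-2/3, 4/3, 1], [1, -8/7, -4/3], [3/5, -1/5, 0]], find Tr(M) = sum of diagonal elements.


The trace is the sum of diagonal entries.
Diagonal: M[1,1] = -2/3, M[2,2] = -8/7, M[3,3] = 0
Tr(M) = -2/3 + -8/7 + 0
Computing step by step:
After adding M[1,1]: -2/3
After adding M[2,2]: -38/21
After adding M[3,3]: -38/21
Tr(M) = -38/21

-38/21


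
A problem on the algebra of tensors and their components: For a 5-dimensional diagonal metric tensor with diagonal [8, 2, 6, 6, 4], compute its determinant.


For a diagonal metric, the determinant is the product of diagonal entries.
Diagonal entries: 8, 2, 6, 6, 4
det(g) = 8 * 2 * 6 * 6 * 4 = 2304

2304


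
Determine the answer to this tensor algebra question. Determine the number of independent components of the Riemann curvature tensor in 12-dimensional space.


The Riemann tensor in d dimensions has d^2(d^2 - 1)/12 independent components.
d = 12, so d^2 = 144
d^2 - 1 = 143
d^2(d^2 - 1) = 144 * 143 = 20592
Divide by 12: 20592 / 12 = 1716

1716


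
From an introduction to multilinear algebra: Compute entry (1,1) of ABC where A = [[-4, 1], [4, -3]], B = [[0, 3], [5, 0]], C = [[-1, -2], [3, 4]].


(ABC)_{11} = sum_m (AB)_{1m} C_{m1}. First compute row 1 of AB.
(AB)_{11} = -4*0 + 1*5 = 5
(AB)_{12} = -4*3 + 1*0 = -12
Now contract with column 1 of C:
(AB)_{11} * C_{11} = 5 * -1 = -5
(AB)_{12} * C_{21} = -12 * 3 = -36
(ABC)_{11} = -5 + -36 = -41

-41


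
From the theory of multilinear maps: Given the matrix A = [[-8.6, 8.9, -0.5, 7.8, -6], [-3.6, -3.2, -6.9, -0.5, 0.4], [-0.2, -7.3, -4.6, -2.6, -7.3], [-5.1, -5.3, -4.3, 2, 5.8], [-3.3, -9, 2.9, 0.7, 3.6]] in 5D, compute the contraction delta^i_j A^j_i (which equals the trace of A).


The contraction (trace) of a rank-2 tensor is the sum of its diagonal elements.
Diagonal entries: A[1,1] = -8.6, A[2,2] = -3.2, A[3,3] = -4.6, A[4,4] = 2, A[5,5] = 3.6
Tr(A) = -8.6 + -3.2 + -4.6 + 2 + 3.6 = -10.8

-10.8


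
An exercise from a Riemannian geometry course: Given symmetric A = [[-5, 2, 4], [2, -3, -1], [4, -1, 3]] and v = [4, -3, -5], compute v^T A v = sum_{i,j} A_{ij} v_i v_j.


First compute Av:
(Av)_1 = -5*4 + 2*-3 + 4*-5 = -46
(Av)_2 = 2*4 + -3*-3 + -1*-5 = 22
(Av)_3 = 4*4 + -1*-3 + 3*-5 = 4
Av = [-46, 22, 4]
Then v^T (Av) = 4*-46 + -3*22 + -5*4
= -184 + -66 + -20 = -270

-270


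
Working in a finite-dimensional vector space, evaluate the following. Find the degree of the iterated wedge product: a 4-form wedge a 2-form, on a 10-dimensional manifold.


The degree of a wedge product is the sum of the degrees of the individual forms.
Degrees: 4, 2
Total degree = 4 + 2 = 6

6


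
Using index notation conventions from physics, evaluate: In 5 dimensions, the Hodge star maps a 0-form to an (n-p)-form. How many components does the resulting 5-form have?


The Hodge dual of a p-form on an n-dimensional manifold is an (n-p)-form.
n = 5, p = 0, so dual degree = 5 - 0 = 5
The number of components is C(n, n-p) = C(5, 5) = 1

1


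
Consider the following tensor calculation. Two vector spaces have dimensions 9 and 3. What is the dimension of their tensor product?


The dimension of a tensor product is the product of dimensions.
dim(V) = 9, dim(W) = 3
dim(V (x) W) = 9 * 3 = 27

27


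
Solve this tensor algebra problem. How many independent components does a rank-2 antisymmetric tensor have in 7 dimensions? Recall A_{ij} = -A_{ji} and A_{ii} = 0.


An antisymmetric rank-2 tensor satisfies A_{ij} = -A_{ji}, so diagonal entries are zero.
The independent components are the upper-triangular entries: C(n, 2) = n(n-1)/2.
n = 7
C(7, 2) = 7 * 6 / 2 = 42 / 2 = 21

21


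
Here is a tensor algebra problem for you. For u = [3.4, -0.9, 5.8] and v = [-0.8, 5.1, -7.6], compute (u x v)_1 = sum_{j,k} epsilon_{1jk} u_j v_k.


(u x v)_1 = sum_{j,k} epsilon_{1jk} u_j v_k. Only permutations of (1,2,3) contribute; the two non-zero terms are:
eps_{123} u_2 v_3 = 1 * -0.9 * -7.6 = 6.84
eps_{132} u_3 v_2 = -1 * 5.8 * 5.1 = -29.58
(u x v)_1 = -22.74

-22.74


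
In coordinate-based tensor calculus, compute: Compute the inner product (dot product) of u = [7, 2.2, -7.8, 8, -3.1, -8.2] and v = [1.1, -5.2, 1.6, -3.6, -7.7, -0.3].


The inner product u . v = sum of u_i * v_i.
Term-by-term: 7 * 1.1, 2.2 * -5.2, -7.8 * 1.6, 8 * -3.6, -3.1 * -7.7, -8.2 * -0.3
Products: 7.7, -11.44, -12.48, -28.8, 23.87, 2.46
Sum = 7.7 + -11.44 + -12.48 + -28.8 + 23.87 + 2.46 = -18.69

-18.69


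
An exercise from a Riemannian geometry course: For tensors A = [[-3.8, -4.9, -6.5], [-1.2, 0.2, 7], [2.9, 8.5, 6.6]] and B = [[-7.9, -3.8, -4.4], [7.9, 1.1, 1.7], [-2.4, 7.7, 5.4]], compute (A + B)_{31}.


Tensor addition is component-wise: (A + B)_{ij} = A_{ij} + B_{ij}.
A_{31} = 2.9
B_{31} = -2.4
(A + B)_{31} = 2.9 + -2.4 = 0.5

0.5


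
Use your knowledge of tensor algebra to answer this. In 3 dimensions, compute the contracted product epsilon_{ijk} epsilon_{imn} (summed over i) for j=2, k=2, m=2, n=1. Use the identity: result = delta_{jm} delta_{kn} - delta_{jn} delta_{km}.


Using the identity: epsilon_{ijk} epsilon_{imn} = delta_{jm} delta_{kn} - delta_{jn} delta_{km}.
delta_{22} = 1
delta_{21} = 0
delta_{21} = 0
delta_{22} = 1
Result = 1 * 0 - 0 * 1 = 0 - 0 = 0

0


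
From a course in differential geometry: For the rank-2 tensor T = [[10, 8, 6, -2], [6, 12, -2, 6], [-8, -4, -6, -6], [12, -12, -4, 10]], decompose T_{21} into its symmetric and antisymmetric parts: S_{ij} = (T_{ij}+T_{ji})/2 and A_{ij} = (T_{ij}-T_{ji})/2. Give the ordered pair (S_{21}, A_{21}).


T_{21} = 6
T_{12} = 8
S_{21} = (6 + 8)/2 = 14/2 = 7
A_{21} = (6 - 8)/2 = -2/2 = -1
Check: S + A = 7 + -1 = 6 = T_{21}.

(7, -1)


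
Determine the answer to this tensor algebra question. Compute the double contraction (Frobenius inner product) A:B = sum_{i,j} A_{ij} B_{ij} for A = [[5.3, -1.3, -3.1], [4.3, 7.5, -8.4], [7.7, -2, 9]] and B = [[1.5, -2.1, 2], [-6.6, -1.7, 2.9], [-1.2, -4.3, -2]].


A:B = sum over all i,j of A_{ij} * B_{ij}.
Row 1: 5.3*1.5=7.95, -1.3*-2.1=2.73, -3.1*2=-6.2 => row sum = 4.48
Row 2: 4.3*-6.6=-28.38, 7.5*-1.7=-12.75, -8.4*2.9=-24.36 => row sum = -65.49
Row 3: 7.7*-1.2=-9.24, -2*-4.3=8.6, 9*-2=-18 => row sum = -18.64
Total = 4.48 + -65.49 + -18.64 = -79.65

-79.65


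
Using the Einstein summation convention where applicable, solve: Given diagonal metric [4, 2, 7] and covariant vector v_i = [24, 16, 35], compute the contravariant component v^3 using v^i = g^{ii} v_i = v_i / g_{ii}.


To raise an index with a diagonal metric: v^i = v_i / g_{ii}.
For index 3: v_3 = 35, g_{33} = 7
v^3 = 35 / 7 = 5

5


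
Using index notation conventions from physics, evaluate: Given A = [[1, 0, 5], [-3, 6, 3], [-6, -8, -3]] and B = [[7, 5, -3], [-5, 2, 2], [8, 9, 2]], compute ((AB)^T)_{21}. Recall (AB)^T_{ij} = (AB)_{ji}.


(AB)^T_{ij} = (AB)_{ji} = sum_k A_{jk} B_{ki}.
For i=2, j=1 we need (AB)_{12}:
A_{11} * B_{12} = 1 * 5 = 5
A_{12} * B_{22} = 0 * 2 = 0
A_{13} * B_{32} = 5 * 9 = 45
Sum = 5 + 0 + 45 = 50

50


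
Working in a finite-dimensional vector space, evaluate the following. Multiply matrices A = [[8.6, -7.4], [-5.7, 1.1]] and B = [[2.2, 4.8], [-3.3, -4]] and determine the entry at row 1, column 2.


(AB)_{ij} = sum_k A_{ik} B_{kj}.
For i=1, j=2:
A_{11} * B_{12} = 8.6 * 4.8 = 41.28
A_{12} * B_{22} = -7.4 * -4 = 29.6
Sum = 41.28 + 29.6 = 70.88

70.88


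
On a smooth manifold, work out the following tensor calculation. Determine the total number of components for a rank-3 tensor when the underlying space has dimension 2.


The number of components of a rank-r tensor in d dimensions is d^r.
Here d = 2 and r = 3.
2^3 = 8

8


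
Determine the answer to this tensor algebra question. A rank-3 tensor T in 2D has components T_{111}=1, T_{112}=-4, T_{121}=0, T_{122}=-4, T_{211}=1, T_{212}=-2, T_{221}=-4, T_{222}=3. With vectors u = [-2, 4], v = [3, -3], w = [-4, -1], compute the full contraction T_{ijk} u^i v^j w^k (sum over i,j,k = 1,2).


S = sum over i,j,k of T_{ijk} u_i v_j w_k. Expanding all 8 terms:
T_{111}*u_1*v_1*w_1 = 1*-2*3*-4 = 24  (running total: 24)
T_{112}*u_1*v_1*w_2 = -4*-2*3*-1 = -24  (running total: 0)
T_{121}*u_1*v_2*w_1 = 0*-2*-3*-4 = 0  (running total: 0)
T_{122}*u_1*v_2*w_2 = -4*-2*-3*-1 = 24  (running total: 24)
T_{211}*u_2*v_1*w_1 = 1*4*3*-4 = -48  (running total: -24)
T_{212}*u_2*v_1*w_2 = -2*4*3*-1 = 24  (running total: 0)
T_{221}*u_2*v_2*w_1 = -4*4*-3*-4 = -192  (running total: -192)
T_{222}*u_2*v_2*w_2 = 3*4*-3*-1 = 36  (running total: -156)
S = -156

-156


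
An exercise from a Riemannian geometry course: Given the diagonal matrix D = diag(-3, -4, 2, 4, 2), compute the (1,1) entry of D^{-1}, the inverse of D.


For a diagonal matrix, the inverse has entries (D^{-1})_{ii} = 1/d_{ii}.
The diagonal entries are: d_{11} = -3, d_{22} = -4, d_{33} = 2, d_{44} = 4, d_{55} = 2
We need (D^{-1})_{11} = 1/d_{11} = 1/-3 = -1/3

-1/3


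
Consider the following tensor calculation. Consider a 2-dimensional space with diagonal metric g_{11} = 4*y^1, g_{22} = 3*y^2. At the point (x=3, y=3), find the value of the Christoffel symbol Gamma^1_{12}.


For a diagonal metric, Gamma^k_{ij} = (1/2) g^{kk} (dg_{ik}/dx_j + dg_{jk}/dx_i - dg_{ij}/dx_k).
The metric is diagonal, so g_{ab} = 0 for a != b.
At the given point: g_{11} = 12, g_{22} = 27
g^{11} = 1/12
dg_{11}/dx_2 = dg_{11}/dx_2 = 4
dg_{21}/dx_1 = 0 (off-diagonal)
dg_{12}/dx_1 = 0 (off-diagonal)
Numerator = 4 + 0 - 0 = 4
Gamma^1_{12} = 4 / (2 * 12) = 1/6

1/6


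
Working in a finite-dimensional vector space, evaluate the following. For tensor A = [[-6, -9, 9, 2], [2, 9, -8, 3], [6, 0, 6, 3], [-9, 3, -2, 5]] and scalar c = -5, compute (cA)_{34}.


Scalar multiplication: (cA)_{ij} = c * A_{ij}.
c = -5
A_{34} = 3
(cA)_{34} = -5 * 3 = -15

-15


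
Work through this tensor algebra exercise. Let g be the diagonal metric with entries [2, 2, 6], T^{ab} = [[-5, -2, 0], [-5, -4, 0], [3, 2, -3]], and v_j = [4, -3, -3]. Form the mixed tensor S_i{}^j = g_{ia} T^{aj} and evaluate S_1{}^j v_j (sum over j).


Step 1: lower the first index. For a diagonal metric, g_{ia} T^{aj} = g_{ii} T^{ij} (no sum on i).
g_{11} = 2
S_1{}^1 = 2 * T^{11} = 2 * -5 = -10
S_1{}^2 = 2 * T^{12} = 2 * -2 = -4
S_1{}^3 = 2 * T^{13} = 2 * 0 = 0
Step 2: contract S_1{}^j with v_j.
S_1{}^1 * v_1 = -10 * 4 = -40
S_1{}^2 * v_2 = -4 * -3 = 12
S_1{}^3 * v_3 = 0 * -3 = 0
Result = -40 + 12 + 0 = -28

-28


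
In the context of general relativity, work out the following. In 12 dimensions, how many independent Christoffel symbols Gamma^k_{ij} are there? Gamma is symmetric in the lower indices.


Christoffel symbols Gamma^k_{ij} are symmetric in i,j, so there are d * d(d+1)/2 independent symbols.
d = 12
d(d+1)/2 = 12 * 13 / 2 = 78
Total = 12 * 78 = 936

936


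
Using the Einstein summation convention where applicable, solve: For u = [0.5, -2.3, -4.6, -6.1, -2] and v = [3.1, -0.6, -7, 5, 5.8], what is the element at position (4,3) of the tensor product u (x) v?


The outer product entry T_{ij} = u_i * v_j.
We need i=4, j=3.
u_4 = -6.1, v_3 = -7
T_{4,3} = -6.1 * -7 = 42.7

42.7


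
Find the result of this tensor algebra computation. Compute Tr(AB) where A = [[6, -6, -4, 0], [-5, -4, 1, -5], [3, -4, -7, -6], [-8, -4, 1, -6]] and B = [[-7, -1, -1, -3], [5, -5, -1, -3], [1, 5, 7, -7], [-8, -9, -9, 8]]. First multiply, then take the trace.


Tr(AB) = sum_i (AB)_{ii} where (AB)_{ii} = sum_k A_{ik} B_{ki}.
(AB)_{11} = 6*-7 + -6*5 + -4*1 + 0*-8 = -76
(AB)_{22} = -5*-1 + -4*-5 + 1*5 + -5*-9 = 75
(AB)_{33} = 3*-1 + -4*-1 + -7*7 + -6*-9 = 6
(AB)_{44} = -8*-3 + -4*-3 + 1*-7 + -6*8 = -19
Tr(AB) = -76 + 75 + 6 + -19 = -14

-14


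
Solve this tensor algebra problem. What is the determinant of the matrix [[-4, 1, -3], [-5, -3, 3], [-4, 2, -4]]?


Expanding along the first row, det(A) = a11*M_11 - a12*M_12 + a13*M_13, where M_1j is the (1,j) minor.
Minor M_11 = -3*-4 - 3*2 = 6
Minor M_12 = -5*-4 - 3*-4 = 32
Minor M_13 = -5*2 - -3*-4 = -22
det = -4*(6) - 1*(32) + -3*(-22)
    = -24 - 32 + 66
    = 10

10


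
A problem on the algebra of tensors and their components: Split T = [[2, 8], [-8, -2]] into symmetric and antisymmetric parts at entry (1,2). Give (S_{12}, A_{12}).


T_{12} = 8
T_{21} = -8
S_{12} = (8 + -8)/2 = 0/2 = 0
A_{12} = (8 - -8)/2 = 16/2 = 8
Check: S + A = 0 + 8 = 8 = T_{12}.

(0, 8)


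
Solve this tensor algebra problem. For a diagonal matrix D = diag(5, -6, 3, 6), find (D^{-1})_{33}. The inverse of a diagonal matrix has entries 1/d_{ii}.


For a diagonal matrix, the inverse has entries (D^{-1})_{ii} = 1/d_{ii}.
The diagonal entries are: d_{11} = 5, d_{22} = -6, d_{33} = 3, d_{44} = 6
We need (D^{-1})_{33} = 1/d_{33} = 1/3 = 1/3

1/3


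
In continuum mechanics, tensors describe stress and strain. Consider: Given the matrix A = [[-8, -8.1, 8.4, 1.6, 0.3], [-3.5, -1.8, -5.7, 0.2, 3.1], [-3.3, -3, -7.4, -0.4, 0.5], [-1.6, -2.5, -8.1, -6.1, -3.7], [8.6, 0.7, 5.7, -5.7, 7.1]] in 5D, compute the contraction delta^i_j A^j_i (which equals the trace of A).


The contraction (trace) of a rank-2 tensor is the sum of its diagonal elements.
Diagonal entries: A[1,1] = -8, A[2,2] = -1.8, A[3,3] = -7.4, A[4,4] = -6.1, A[5,5] = 7.1
Tr(A) = -8 + -1.8 + -7.4 + -6.1 + 7.1 = -16.2

-16.2


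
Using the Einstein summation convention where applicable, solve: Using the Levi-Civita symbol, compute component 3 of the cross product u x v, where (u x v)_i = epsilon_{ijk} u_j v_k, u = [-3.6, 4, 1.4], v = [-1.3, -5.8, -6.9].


(u x v)_3 = sum_{j,k} epsilon_{3jk} u_j v_k. Only permutations of (1,2,3) contribute; the two non-zero terms are:
eps_{312} u_1 v_2 = 1 * -3.6 * -5.8 = 20.88
eps_{321} u_2 v_1 = -1 * 4 * -1.3 = 5.2
(u x v)_3 = 26.08

26.08


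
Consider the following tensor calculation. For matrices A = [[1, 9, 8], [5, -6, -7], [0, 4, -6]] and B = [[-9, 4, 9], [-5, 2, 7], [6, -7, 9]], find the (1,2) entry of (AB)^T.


(AB)^T_{ij} = (AB)_{ji} = sum_k A_{jk} B_{ki}.
For i=1, j=2 we need (AB)_{21}:
A_{21} * B_{11} = 5 * -9 = -45
A_{22} * B_{21} = -6 * -5 = 30
A_{23} * B_{31} = -7 * 6 = -42
Sum = -45 + 30 + -42 = -57

-57


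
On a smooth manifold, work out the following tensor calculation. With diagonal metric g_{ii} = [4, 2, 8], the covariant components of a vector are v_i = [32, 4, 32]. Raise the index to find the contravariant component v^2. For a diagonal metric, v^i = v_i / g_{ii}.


To raise an index with a diagonal metric: v^i = v_i / g_{ii}.
For index 2: v_2 = 4, g_{22} = 2
v^2 = 4 / 2 = 2

2


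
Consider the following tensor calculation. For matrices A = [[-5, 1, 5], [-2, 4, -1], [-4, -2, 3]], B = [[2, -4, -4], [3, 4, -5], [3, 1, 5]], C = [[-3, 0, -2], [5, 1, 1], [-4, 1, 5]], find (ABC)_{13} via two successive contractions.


(ABC)_{13} = sum_m (AB)_{1m} C_{m3}. First compute row 1 of AB.
(AB)_{11} = -5*2 + 1*3 + 5*3 = 8
(AB)_{12} = -5*-4 + 1*4 + 5*1 = 29
(AB)_{13} = -5*-4 + 1*-5 + 5*5 = 40
Now contract with column 3 of C:
(AB)_{11} * C_{13} = 8 * -2 = -16
(AB)_{12} * C_{23} = 29 * 1 = 29
(AB)_{13} * C_{33} = 40 * 5 = 200
(ABC)_{13} = -16 + 29 + 200 = 213

213


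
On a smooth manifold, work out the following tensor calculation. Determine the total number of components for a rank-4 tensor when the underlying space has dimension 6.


The number of components of a rank-r tensor in d dimensions is d^r.
Here d = 6 and r = 4.
6^4 = 1296

1296


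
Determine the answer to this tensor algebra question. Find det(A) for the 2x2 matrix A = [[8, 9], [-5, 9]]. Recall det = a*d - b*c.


For a 2x2 matrix [[a, b], [c, d]], det = a*d - b*c.
a = 8, b = 9, c = -5, d = 9
a*d = 8 * 9 = 72
b*c = 9 * -5 = -45
det = 72 - -45 = 117

117


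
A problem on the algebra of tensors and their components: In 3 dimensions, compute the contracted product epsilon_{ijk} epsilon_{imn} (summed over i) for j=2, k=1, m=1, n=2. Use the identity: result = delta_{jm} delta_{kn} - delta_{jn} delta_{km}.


Using the identity: epsilon_{ijk} epsilon_{imn} = delta_{jm} delta_{kn} - delta_{jn} delta_{km}.
delta_{21} = 0
delta_{12} = 0
delta_{22} = 1
delta_{11} = 1
Result = 0 * 0 - 1 * 1 = 0 - 1 = -1

-1


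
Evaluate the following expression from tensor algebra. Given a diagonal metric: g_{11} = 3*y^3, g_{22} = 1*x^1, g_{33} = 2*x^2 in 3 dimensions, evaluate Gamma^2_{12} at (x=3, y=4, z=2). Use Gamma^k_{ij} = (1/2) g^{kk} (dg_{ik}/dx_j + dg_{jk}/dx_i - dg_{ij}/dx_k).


For a diagonal metric, Gamma^k_{ij} = (1/2) g^{kk} (dg_{ik}/dx_j + dg_{jk}/dx_i - dg_{ij}/dx_k).
The metric is diagonal, so g_{ab} = 0 for a != b.
At the given point: g_{11} = 192, g_{22} = 3, g_{33} = 18
g^{22} = 1/3
dg_{12}/dx_2 = 0 (off-diagonal)
dg_{22}/dx_1 = dg_{22}/dx_1 = 1
dg_{12}/dx_2 = 0 (off-diagonal)
Numerator = 0 + 1 - 0 = 1
Gamma^2_{12} = 1 / (2 * 3) = 1/6

1/6


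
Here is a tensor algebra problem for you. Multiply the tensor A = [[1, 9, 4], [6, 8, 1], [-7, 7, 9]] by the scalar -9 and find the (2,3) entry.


Scalar multiplication: (cA)_{ij} = c * A_{ij}.
c = -9
A_{23} = 1
(cA)_{23} = -9 * 1 = -9

-9


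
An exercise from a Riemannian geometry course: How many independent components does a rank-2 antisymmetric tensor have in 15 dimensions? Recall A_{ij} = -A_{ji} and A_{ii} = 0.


An antisymmetric rank-2 tensor satisfies A_{ij} = -A_{ji}, so diagonal entries are zero.
The independent components are the upper-triangular entries: C(n, 2) = n(n-1)/2.
n = 15
C(15, 2) = 15 * 14 / 2 = 210 / 2 = 105

105


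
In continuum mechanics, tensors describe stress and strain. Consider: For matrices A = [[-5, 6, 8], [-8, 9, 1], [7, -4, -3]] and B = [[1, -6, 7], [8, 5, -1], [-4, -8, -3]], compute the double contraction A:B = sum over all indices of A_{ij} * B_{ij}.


A:B = sum over all i,j of A_{ij} * B_{ij}.
Row 1: -5*1=-5, 6*-6=-36, 8*7=56 => row sum = 15
Row 2: -8*8=-64, 9*5=45, 1*-1=-1 => row sum = -20
Row 3: 7*-4=-28, -4*-8=32, -3*-3=9 => row sum = 13
Total = 15 + -20 + 13 = 8

8


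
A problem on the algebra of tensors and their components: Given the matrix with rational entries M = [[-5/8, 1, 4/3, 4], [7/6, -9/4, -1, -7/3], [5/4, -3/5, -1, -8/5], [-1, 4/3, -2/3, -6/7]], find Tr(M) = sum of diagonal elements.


The trace is the sum of diagonal entries.
Diagonal: M[1,1] = -5/8, M[2,2] = -9/4, M[3,3] = -1, M[4,4] = -6/7
Tr(M) = -5/8 + -9/4 + -1 + -6/7
Computing step by step:
After adding M[1,1]: -5/8
After adding M[2,2]: -23/8
After adding M[3,3]: -31/8
After adding M[4,4]: -265/56
Tr(M) = -265/56

-265/56


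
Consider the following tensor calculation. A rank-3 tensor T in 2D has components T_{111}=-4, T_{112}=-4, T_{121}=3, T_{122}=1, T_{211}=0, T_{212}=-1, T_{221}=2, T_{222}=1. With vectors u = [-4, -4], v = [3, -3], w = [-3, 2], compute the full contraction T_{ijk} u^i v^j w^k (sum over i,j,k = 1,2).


S = sum over i,j,k of T_{ijk} u_i v_j w_k. Expanding all 8 terms:
T_{111}*u_1*v_1*w_1 = -4*-4*3*-3 = -144  (running total: -144)
T_{112}*u_1*v_1*w_2 = -4*-4*3*2 = 96  (running total: -48)
T_{121}*u_1*v_2*w_1 = 3*-4*-3*-3 = -108  (running total: -156)
T_{122}*u_1*v_2*w_2 = 1*-4*-3*2 = 24  (running total: -132)
T_{211}*u_2*v_1*w_1 = 0*-4*3*-3 = 0  (running total: -132)
T_{212}*u_2*v_1*w_2 = -1*-4*3*2 = 24  (running total: -108)
T_{221}*u_2*v_2*w_1 = 2*-4*-3*-3 = -72  (running total: -180)
T_{222}*u_2*v_2*w_2 = 1*-4*-3*2 = 24  (running total: -156)
S = -156

-156


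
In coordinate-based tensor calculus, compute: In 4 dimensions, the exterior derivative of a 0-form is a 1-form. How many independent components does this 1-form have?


The exterior derivative of a p-form is a (p+1)-form.
Its number of independent components is C(n, p+1).
n = 4, p+1 = 1
C(4, 1) = 4

4


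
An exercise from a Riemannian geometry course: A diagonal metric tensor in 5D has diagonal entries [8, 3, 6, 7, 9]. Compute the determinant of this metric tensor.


For a diagonal metric, the determinant is the product of diagonal entries.
Diagonal entries: 8, 3, 6, 7, 9
det(g) = 8 * 3 * 6 * 7 * 9 = 9072

9072


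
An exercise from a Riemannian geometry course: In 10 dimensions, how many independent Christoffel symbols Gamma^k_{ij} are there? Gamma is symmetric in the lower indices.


Christoffel symbols Gamma^k_{ij} are symmetric in i,j, so there are d * d(d+1)/2 independent symbols.
d = 10
d(d+1)/2 = 10 * 11 / 2 = 55
Total = 10 * 55 = 550

550


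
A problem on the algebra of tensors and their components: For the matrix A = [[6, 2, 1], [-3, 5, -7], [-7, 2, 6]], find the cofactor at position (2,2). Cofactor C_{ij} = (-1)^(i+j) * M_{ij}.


To find cofactor C_{22}, delete row 2 and column 2.
The resulting 2x2 submatrix is: [[6, 1], [-7, 6]]
Minor M_{22} = 6*6 - 1*-7
  = 36 - -7 = 43
Sign = (-1)^(2+2) = (-1)^4 = 1
Cofactor C_{22} = 1 * 43 = 43

43


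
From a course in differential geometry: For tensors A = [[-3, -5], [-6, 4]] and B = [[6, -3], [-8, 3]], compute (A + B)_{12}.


Tensor addition is component-wise: (A + B)_{ij} = A_{ij} + B_{ij}.
A_{12} = -5
B_{12} = -3
(A + B)_{12} = -5 + -3 = -8

-8


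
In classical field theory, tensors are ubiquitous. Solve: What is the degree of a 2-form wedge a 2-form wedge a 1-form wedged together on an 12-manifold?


The degree of a wedge product is the sum of the degrees of the individual forms.
Degrees: 2, 2, 1
Total degree = 2 + 2 + 1 = 5

5


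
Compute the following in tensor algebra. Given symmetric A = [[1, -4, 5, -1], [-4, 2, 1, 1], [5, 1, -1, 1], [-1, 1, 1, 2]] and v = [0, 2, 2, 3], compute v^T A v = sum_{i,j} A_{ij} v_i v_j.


First compute Av:
(Av)_1 = 1*0 + -4*2 + 5*2 + -1*3 = -1
(Av)_2 = -4*0 + 2*2 + 1*2 + 1*3 = 9
(Av)_3 = 5*0 + 1*2 + -1*2 + 1*3 = 3
(Av)_4 = -1*0 + 1*2 + 1*2 + 2*3 = 10
Av = [-1, 9, 3, 10]
Then v^T (Av) = 0*-1 + 2*9 + 2*3 + 3*10
= 0 + 18 + 6 + 30 = 54

54


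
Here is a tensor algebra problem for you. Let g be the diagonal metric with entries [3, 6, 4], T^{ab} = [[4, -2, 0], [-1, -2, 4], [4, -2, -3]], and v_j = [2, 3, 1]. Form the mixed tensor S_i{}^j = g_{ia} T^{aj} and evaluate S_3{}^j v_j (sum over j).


Step 1: lower the first index. For a diagonal metric, g_{ia} T^{aj} = g_{ii} T^{ij} (no sum on i).
g_{33} = 4
S_3{}^1 = 4 * T^{31} = 4 * 4 = 16
S_3{}^2 = 4 * T^{32} = 4 * -2 = -8
S_3{}^3 = 4 * T^{33} = 4 * -3 = -12
Step 2: contract S_3{}^j with v_j.
S_3{}^1 * v_1 = 16 * 2 = 32
S_3{}^2 * v_2 = -8 * 3 = -24
S_3{}^3 * v_3 = -12 * 1 = -12
Result = 32 + -24 + -12 = -4

-4


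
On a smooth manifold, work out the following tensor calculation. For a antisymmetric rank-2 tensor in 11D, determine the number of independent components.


A antisymmetric rank-2 tensor in d dimensions has d(d-1)/2 independent components.
d = 11
d(d-1)/2 = 11 * 10 / 2 = 110 / 2 = 55

55


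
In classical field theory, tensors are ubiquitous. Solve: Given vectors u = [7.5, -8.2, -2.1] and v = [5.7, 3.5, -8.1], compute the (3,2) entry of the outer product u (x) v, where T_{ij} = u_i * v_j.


The outer product entry T_{ij} = u_i * v_j.
We need i=3, j=2.
u_3 = -2.1, v_2 = 3.5
T_{3,2} = -2.1 * 3.5 = -7.35

-7.35


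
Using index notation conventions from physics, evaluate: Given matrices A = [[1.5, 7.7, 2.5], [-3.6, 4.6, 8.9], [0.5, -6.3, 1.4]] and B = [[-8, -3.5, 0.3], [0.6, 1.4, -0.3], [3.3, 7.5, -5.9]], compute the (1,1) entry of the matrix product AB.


(AB)_{ij} = sum_k A_{ik} B_{kj}.
For i=1, j=1:
A_{11} * B_{11} = 1.5 * -8 = -12
A_{12} * B_{21} = 7.7 * 0.6 = 4.62
A_{13} * B_{31} = 2.5 * 3.3 = 8.25
Sum = -12 + 4.62 + 8.25 = 0.87

0.87


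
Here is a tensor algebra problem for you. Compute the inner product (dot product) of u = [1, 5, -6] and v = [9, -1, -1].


The inner product u . v = sum of u_i * v_i.
Term-by-term: 1 * 9, 5 * -1, -6 * -1
Products: 9, -5, 6
Sum = 9 + -5 + 6 = 10

10


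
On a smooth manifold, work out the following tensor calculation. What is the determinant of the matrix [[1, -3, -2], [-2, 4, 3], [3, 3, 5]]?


Expanding along the first row, det(A) = a11*M_11 - a12*M_12 + a13*M_13, where M_1j is the (1,j) minor.
Minor M_11 = 4*5 - 3*3 = 11
Minor M_12 = -2*5 - 3*3 = -19
Minor M_13 = -2*3 - 4*3 = -18
det = 1*(11) - -3*(-19) + -2*(-18)
    = 11 - 57 + 36
    = -10

-10


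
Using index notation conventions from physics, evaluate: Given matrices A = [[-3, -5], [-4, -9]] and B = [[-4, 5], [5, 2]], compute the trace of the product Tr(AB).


Tr(AB) = sum_i (AB)_{ii} where (AB)_{ii} = sum_k A_{ik} B_{ki}.
(AB)_{11} = -3*-4 + -5*5 = -13
(AB)_{22} = -4*5 + -9*2 = -38
Tr(AB) = -13 + -38 = -51

-51


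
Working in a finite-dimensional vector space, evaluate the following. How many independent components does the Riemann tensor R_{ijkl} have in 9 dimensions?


The Riemann tensor in d dimensions has d^2(d^2 - 1)/12 independent components.
d = 9, so d^2 = 81
d^2 - 1 = 80
d^2(d^2 - 1) = 81 * 80 = 6480
Divide by 12: 6480 / 12 = 540

540


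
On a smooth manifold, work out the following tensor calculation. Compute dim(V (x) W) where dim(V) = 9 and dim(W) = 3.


The dimension of a tensor product is the product of dimensions.
dim(V) = 9, dim(W) = 3
dim(V (x) W) = 9 * 3 = 27

27


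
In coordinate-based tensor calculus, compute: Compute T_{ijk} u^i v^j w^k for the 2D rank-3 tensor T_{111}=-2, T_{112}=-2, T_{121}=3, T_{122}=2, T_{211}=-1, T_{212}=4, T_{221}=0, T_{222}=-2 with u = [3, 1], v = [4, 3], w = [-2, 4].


S = sum over i,j,k of T_{ijk} u_i v_j w_k. Expanding all 8 terms:
T_{111}*u_1*v_1*w_1 = -2*3*4*-2 = 48  (running total: 48)
T_{112}*u_1*v_1*w_2 = -2*3*4*4 = -96  (running total: -48)
T_{121}*u_1*v_2*w_1 = 3*3*3*-2 = -54  (running total: -102)
T_{122}*u_1*v_2*w_2 = 2*3*3*4 = 72  (running total: -30)
T_{211}*u_2*v_1*w_1 = -1*1*4*-2 = 8  (running total: -22)
T_{212}*u_2*v_1*w_2 = 4*1*4*4 = 64  (running total: 42)
T_{221}*u_2*v_2*w_1 = 0*1*3*-2 = 0  (running total: 42)
T_{222}*u_2*v_2*w_2 = -2*1*3*4 = -24  (running total: 18)
S = 18

18


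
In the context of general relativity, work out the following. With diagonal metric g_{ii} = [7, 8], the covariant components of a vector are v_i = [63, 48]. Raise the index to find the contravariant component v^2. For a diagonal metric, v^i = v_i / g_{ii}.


To raise an index with a diagonal metric: v^i = v_i / g_{ii}.
For index 2: v_2 = 48, g_{22} = 8
v^2 = 48 / 8 = 6

6


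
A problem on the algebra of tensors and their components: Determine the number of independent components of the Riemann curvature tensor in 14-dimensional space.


The Riemann tensor in d dimensions has d^2(d^2 - 1)/12 independent components.
d = 14, so d^2 = 196
d^2 - 1 = 195
d^2(d^2 - 1) = 196 * 195 = 38220
Divide by 12: 38220 / 12 = 3185

3185


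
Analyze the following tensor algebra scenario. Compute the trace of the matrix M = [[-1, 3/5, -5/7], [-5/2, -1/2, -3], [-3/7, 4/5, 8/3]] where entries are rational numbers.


The trace is the sum of diagonal entries.
Diagonal: M[1,1] = -1, M[2,2] = -1/2, M[3,3] = 8/3
Tr(M) = -1 + -1/2 + 8/3
Computing step by step:
After adding M[1,1]: -1
After adding M[2,2]: -3/2
After adding M[3,3]: 7/6
Tr(M) = 7/6

7/6


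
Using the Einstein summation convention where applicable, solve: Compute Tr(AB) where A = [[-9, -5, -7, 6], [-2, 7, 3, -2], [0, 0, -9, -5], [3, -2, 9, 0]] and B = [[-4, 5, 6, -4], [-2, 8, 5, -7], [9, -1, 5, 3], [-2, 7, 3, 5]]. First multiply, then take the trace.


Tr(AB) = sum_i (AB)_{ii} where (AB)_{ii} = sum_k A_{ik} B_{ki}.
(AB)_{11} = -9*-4 + -5*-2 + -7*9 + 6*-2 = -29
(AB)_{22} = -2*5 + 7*8 + 3*-1 + -2*7 = 29
(AB)_{33} = 0*6 + 0*5 + -9*5 + -5*3 = -60
(AB)_{44} = 3*-4 + -2*-7 + 9*3 + 0*5 = 29
Tr(AB) = -29 + 29 + -60 + 29 = -31

-31


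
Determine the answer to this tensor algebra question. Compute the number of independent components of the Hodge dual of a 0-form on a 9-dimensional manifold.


The Hodge dual of a p-form on an n-dimensional manifold is an (n-p)-form.
n = 9, p = 0, so dual degree = 9 - 0 = 9
The number of components is C(n, n-p) = C(9, 9) = 1

1


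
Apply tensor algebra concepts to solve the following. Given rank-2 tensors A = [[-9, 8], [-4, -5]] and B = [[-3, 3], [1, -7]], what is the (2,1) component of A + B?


Tensor addition is component-wise: (A + B)_{ij} = A_{ij} + B_{ij}.
A_{21} = -4
B_{21} = 1
(A + B)_{21} = -4 + 1 = -3

-3


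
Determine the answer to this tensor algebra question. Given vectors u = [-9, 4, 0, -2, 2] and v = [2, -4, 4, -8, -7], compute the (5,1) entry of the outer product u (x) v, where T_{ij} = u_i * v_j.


The outer product entry T_{ij} = u_i * v_j.
We need i=5, j=1.
u_5 = 2, v_1 = 2
T_{5,1} = 2 * 2 = 4

4


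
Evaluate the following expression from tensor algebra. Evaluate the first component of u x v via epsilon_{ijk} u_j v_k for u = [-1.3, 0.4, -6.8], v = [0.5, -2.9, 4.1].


(u x v)_1 = sum_{j,k} epsilon_{1jk} u_j v_k. Only permutations of (1,2,3) contribute; the two non-zero terms are:
eps_{123} u_2 v_3 = 1 * 0.4 * 4.1 = 1.64
eps_{132} u_3 v_2 = -1 * -6.8 * -2.9 = -19.72
(u x v)_1 = -18.08

-18.08


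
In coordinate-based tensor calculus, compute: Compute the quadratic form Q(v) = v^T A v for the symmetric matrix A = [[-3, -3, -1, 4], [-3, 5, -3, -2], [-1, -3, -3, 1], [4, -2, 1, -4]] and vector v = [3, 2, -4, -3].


First compute Av:
(Av)_1 = -3*3 + -3*2 + -1*-4 + 4*-3 = -23
(Av)_2 = -3*3 + 5*2 + -3*-4 + -2*-3 = 19
(Av)_3 = -1*3 + -3*2 + -3*-4 + 1*-3 = 0
(Av)_4 = 4*3 + -2*2 + 1*-4 + -4*-3 = 16
Av = [-23, 19, 0, 16]
Then v^T (Av) = 3*-23 + 2*19 + -4*0 + -3*16
= -69 + 38 + 0 + -48 = -79

-79


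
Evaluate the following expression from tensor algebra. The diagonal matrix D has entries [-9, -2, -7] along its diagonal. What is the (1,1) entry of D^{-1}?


For a diagonal matrix, the inverse has entries (D^{-1})_{ii} = 1/d_{ii}.
The diagonal entries are: d_{11} = -9, d_{22} = -2, d_{33} = -7
We need (D^{-1})_{11} = 1/d_{11} = 1/-9 = -1/9

-1/9


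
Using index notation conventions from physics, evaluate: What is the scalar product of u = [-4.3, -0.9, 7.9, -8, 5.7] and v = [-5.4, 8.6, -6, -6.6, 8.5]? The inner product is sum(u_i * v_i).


The inner product u . v = sum of u_i * v_i.
Term-by-term: -4.3 * -5.4, -0.9 * 8.6, 7.9 * -6, -8 * -6.6, 5.7 * 8.5
Products: 23.22, -7.74, -47.4, 52.8, 48.45
Sum = 23.22 + -7.74 + -47.4 + 52.8 + 48.45 = 69.33

69.33


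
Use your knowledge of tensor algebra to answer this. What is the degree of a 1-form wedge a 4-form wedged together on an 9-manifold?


The degree of a wedge product is the sum of the degrees of the individual forms.
Degrees: 1, 4
Total degree = 1 + 4 = 5

5


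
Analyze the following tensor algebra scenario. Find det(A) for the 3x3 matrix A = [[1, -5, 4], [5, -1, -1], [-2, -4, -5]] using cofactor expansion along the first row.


Expanding along the first row, det(A) = a11*M_11 - a12*M_12 + a13*M_13, where M_1j is the (1,j) minor.
Minor M_11 = -1*-5 - -1*-4 = 1
Minor M_12 = 5*-5 - -1*-2 = -27
Minor M_13 = 5*-4 - -1*-2 = -22
det = 1*(1) - -5*(-27) + 4*(-22)
    = 1 - 135 + -88
    = -222

-222


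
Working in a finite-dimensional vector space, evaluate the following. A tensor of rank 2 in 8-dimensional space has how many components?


The number of components of a rank-r tensor in d dimensions is d^r.
Here d = 8 and r = 2.
8^2 = 64

64


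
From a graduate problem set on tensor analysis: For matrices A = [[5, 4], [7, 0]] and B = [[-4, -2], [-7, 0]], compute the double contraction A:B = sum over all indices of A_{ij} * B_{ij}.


A:B = sum over all i,j of A_{ij} * B_{ij}.
Row 1: 5*-4=-20, 4*-2=-8 => row sum = -28
Row 2: 7*-7=-49, 0*0=0 => row sum = -49
Total = -28 + -49 = -77

-77


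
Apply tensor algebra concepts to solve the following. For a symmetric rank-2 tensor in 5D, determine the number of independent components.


A symmetric rank-2 tensor in d dimensions has d(d+1)/2 independent components.
d = 5
d(d+1)/2 = 5 * 6 / 2 = 30 / 2 = 15

15


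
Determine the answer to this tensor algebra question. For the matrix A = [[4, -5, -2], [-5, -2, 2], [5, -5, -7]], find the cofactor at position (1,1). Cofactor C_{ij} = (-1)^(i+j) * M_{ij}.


To find cofactor C_{11}, delete row 1 and column 1.
The resulting 2x2 submatrix is: [[-2, 2], [-5, -7]]
Minor M_{11} = -2*-7 - 2*-5
  = 14 - -10 = 24
Sign = (-1)^(1+1) = (-1)^2 = 1
Cofactor C_{11} = 1 * 24 = 24

24


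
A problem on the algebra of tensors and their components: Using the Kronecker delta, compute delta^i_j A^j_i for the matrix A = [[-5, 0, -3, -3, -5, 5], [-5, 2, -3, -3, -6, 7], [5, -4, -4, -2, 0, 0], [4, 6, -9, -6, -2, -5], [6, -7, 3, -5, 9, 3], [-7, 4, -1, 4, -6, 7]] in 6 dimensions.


The contraction (trace) of a rank-2 tensor is the sum of its diagonal elements.
Diagonal entries: A[1,1] = -5, A[2,2] = 2, A[3,3] = -4, A[4,4] = -6, A[5,5] = 9, A[6,6] = 7
Tr(A) = -5 + 2 + -4 + -6 + 9 + 7 = 3

3


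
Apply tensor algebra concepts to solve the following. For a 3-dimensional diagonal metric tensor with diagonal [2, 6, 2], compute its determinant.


For a diagonal metric, the determinant is the product of diagonal entries.
Diagonal entries: 2, 6, 2
det(g) = 2 * 6 * 2 = 24

24


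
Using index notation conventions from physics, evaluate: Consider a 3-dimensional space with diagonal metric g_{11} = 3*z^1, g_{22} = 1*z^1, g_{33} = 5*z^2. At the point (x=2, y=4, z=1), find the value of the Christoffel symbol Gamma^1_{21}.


For a diagonal metric, Gamma^k_{ij} = (1/2) g^{kk} (dg_{ik}/dx_j + dg_{jk}/dx_i - dg_{ij}/dx_k).
The metric is diagonal, so g_{ab} = 0 for a != b.
At the given point: g_{11} = 3, g_{22} = 1, g_{33} = 5
g^{11} = 1/3
dg_{21}/dx_1 = 0 (off-diagonal)
dg_{11}/dx_2 = dg_{11}/dx_2 = 0
dg_{21}/dx_1 = 0 (off-diagonal)
Numerator = 0 + 0 - 0 = 0
Gamma^1_{21} = 0 / (2 * 3) = 0

0


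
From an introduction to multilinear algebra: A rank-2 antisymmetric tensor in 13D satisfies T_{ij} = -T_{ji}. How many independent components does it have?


An antisymmetric rank-2 tensor satisfies A_{ij} = -A_{ji}, so diagonal entries are zero.
The independent components are the upper-triangular entries: C(n, 2) = n(n-1)/2.
n = 13
C(13, 2) = 13 * 12 / 2 = 156 / 2 = 78

78


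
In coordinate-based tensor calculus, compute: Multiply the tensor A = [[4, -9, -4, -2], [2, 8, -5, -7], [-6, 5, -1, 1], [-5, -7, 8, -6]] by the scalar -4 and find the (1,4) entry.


Scalar multiplication: (cA)_{ij} = c * A_{ij}.
c = -4
A_{14} = -2
(cA)_{14} = -4 * -2 = 8

8


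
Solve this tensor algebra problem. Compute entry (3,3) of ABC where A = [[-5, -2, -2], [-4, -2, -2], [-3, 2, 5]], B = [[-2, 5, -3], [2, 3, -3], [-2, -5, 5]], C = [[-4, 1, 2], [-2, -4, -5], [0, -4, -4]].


(ABC)_{33} = sum_m (AB)_{3m} C_{m3}. First compute row 3 of AB.
(AB)_{31} = -3*-2 + 2*2 + 5*-2 = 0
(AB)_{32} = -3*5 + 2*3 + 5*-5 = -34
(AB)_{33} = -3*-3 + 2*-3 + 5*5 = 28
Now contract with column 3 of C:
(AB)_{31} * C_{13} = 0 * 2 = 0
(AB)_{32} * C_{23} = -34 * -5 = 170
(AB)_{33} * C_{33} = 28 * -4 = -112
(ABC)_{33} = 0 + 170 + -112 = 58

58


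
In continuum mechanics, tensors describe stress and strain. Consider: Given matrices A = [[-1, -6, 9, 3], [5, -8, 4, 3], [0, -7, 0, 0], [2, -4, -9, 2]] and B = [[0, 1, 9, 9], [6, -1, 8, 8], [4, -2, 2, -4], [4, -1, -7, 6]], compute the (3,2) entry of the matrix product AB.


(AB)_{ij} = sum_k A_{ik} B_{kj}.
For i=3, j=2:
A_{31} * B_{12} = 0 * 1 = 0
A_{32} * B_{22} = -7 * -1 = 7
A_{33} * B_{32} = 0 * -2 = 0
A_{34} * B_{42} = 0 * -1 = 0
Sum = 0 + 7 + 0 + 0 = 7

7


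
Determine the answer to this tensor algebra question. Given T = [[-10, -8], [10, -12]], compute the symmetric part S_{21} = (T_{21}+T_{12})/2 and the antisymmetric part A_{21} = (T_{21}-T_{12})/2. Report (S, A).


T_{21} = 10
T_{12} = -8
S_{21} = (10 + -8)/2 = 2/2 = 1
A_{21} = (10 - -8)/2 = 18/2 = 9
Check: S + A = 1 + 9 = 10 = T_{21}.

(1, 9)


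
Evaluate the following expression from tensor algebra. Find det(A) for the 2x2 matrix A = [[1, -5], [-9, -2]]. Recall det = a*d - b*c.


For a 2x2 matrix [[a, b], [c, d]], det = a*d - b*c.
a = 1, b = -5, c = -9, d = -2
a*d = 1 * -2 = -2
b*c = -5 * -9 = 45
det = -2 - 45 = -47

-47


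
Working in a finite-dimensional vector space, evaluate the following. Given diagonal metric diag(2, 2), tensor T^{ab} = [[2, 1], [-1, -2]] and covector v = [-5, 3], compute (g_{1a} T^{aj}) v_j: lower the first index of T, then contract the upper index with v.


Step 1: lower the first index. For a diagonal metric, g_{ia} T^{aj} = g_{ii} T^{ij} (no sum on i).
g_{11} = 2
S_1{}^1 = 2 * T^{11} = 2 * 2 = 4
S_1{}^2 = 2 * T^{12} = 2 * 1 = 2
Step 2: contract S_1{}^j with v_j.
S_1{}^1 * v_1 = 4 * -5 = -20
S_1{}^2 * v_2 = 2 * 3 = 6
Result = -20 + 6 = -14

-14


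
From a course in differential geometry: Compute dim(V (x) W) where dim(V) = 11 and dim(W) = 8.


The dimension of a tensor product is the product of dimensions.
dim(V) = 11, dim(W) = 8
dim(V (x) W) = 11 * 8 = 88

88


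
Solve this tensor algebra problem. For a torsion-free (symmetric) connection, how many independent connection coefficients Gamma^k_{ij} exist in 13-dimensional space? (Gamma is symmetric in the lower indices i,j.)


Christoffel symbols Gamma^k_{ij} are symmetric in i,j, so there are d * d(d+1)/2 independent symbols.
d = 13
d(d+1)/2 = 13 * 14 / 2 = 91
Total = 13 * 91 = 1183

1183
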